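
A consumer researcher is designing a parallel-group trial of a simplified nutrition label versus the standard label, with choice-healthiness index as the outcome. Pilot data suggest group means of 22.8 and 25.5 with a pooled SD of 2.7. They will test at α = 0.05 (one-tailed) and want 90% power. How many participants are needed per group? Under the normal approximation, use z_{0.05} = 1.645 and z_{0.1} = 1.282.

n = 18 per group

Cohen's d = |M₁ − M₂| / SD_pooled = |22.8 − 25.5| / 2.7 = 2.7 / 2.7 = 1.000.
For two independent groups with equal n: n = 2·((z_{α} + z_β) / d)².
z_{α} + z_β = 1.645 + 1.282 = 2.927.
n = 2 × (2.927 / 1.000)² = 2 × 2.927² = 2 × 8.57 = 17.1.
Round up to the next whole participant.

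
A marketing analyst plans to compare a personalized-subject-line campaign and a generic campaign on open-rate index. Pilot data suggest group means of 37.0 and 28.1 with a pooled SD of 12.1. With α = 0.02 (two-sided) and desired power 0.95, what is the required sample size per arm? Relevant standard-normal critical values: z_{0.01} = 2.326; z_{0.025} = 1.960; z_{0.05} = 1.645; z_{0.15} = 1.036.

Cohen's d = |M₁ − M₂| / SD_pooled = |37.0 − 28.1| / 12.1 = 8.9 / 12.1 = 0.736.
For two independent groups with equal n: n = 2·((z_{α/2} + z_β) / d)².
z_{α/2} + z_β = 2.326 + 1.645 = 3.971.
n = 2 × (3.971 / 0.736)² = 2 × 5.395² = 2 × 29.11 = 58.2.
Round up to the next whole participant.

n = 59 per group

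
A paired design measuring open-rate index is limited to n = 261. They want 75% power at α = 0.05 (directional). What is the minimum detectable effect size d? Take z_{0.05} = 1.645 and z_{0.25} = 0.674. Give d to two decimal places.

d_min ≈ 0.14

For a single sample (or paired design) of n = 261: d_min = (z_{α} + z_β)/√n.
z-sum = 1.645 + 0.674 = 2.319.
d_min = 2.319 / √261 = 2.319 / 16.155 = 0.144.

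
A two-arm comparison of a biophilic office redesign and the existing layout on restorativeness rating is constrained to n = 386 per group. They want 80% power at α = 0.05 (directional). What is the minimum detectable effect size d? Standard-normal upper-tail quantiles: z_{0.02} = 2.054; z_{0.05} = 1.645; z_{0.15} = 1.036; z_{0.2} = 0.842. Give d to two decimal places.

d_min ≈ 0.18

For two independent groups of n = 386 each: d_min = (z_{α} + z_β)·√(2/n).
z-sum = 1.645 + 0.842 = 2.487.
d_min = 2.487 × √(2/386) = 2.487 × 0.0720 = 0.179.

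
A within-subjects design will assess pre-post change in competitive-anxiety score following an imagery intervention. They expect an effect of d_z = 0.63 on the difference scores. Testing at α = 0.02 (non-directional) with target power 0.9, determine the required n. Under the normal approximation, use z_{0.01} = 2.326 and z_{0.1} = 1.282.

For a paired (one-sample on differences) test: n = ((z_{α/2} + z_β) / d)².
z_{α/2} + z_β = 2.326 + 1.282 = 3.608.
n = (3.608 / 0.63)² = 5.727² = 32.80.
Round up.

n = 33 pairs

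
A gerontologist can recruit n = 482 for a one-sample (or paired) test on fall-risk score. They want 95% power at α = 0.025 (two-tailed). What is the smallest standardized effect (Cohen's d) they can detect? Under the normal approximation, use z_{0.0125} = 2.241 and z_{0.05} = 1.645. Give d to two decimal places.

For a single sample (or paired design) of n = 482: d_min = (z_{α/2} + z_β)/√n.
z-sum = 2.241 + 1.645 = 3.886.
d_min = 3.886 / √482 = 3.886 / 21.954 = 0.177.

d_min ≈ 0.18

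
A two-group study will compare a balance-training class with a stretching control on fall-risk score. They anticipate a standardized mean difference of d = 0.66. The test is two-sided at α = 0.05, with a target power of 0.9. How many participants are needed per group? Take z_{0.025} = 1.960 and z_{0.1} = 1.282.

For two independent groups with equal n: n = 2·((z_{α/2} + z_β) / d)².
z_{α/2} + z_β = 1.960 + 1.282 = 3.242.
n = 2 × (3.242 / 0.66)² = 2 × 4.912² = 2 × 24.13 = 48.3.
Round up to the next whole participant.

n = 49 per group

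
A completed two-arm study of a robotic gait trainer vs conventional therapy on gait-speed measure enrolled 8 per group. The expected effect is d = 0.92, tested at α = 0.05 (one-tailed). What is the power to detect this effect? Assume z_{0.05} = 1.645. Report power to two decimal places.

power ≈ 0.58

For two equal groups, power = Φ(d·√(n/2) − z_{α}).
d·√(n/2) = 0.92 × √(8/2) = 0.92 × 2.000 = 1.840.
z_β = 1.840 − 1.645 = 0.195.
Power = Φ(0.195) = 0.577.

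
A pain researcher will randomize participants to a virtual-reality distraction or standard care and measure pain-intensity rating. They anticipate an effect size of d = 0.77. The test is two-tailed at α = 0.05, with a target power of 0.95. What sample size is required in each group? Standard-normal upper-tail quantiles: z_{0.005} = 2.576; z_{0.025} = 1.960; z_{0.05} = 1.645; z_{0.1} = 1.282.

For two independent groups with equal n: n = 2·((z_{α/2} + z_β) / d)².
z_{α/2} + z_β = 1.960 + 1.645 = 3.605.
n = 2 × (3.605 / 0.77)² = 2 × 4.682² = 2 × 21.92 = 43.8.
Round up to the next whole participant.

n = 44 per group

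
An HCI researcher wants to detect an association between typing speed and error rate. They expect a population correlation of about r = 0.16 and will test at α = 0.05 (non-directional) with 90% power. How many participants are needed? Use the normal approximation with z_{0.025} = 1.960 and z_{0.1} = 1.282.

n = 407

Fisher's z: C = ½·ln((1+r)/(1−r)) = ½·ln(1.3810) = 0.1614.
n = ((z_{α/2} + z_β)/C)² + 3.
(1.960 + 1.282) / 0.1614 = 3.242 / 0.1614 = 20.087.
n = 20.087² + 3 = 403.48 + 3 = 406.5.
Round up.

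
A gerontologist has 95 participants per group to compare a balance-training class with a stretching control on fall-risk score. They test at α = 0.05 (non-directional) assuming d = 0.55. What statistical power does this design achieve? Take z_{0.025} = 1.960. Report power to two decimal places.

For two equal groups, power = Φ(d·√(n/2) − z_{α/2}).
d·√(n/2) = 0.55 × √(95/2) = 0.55 × 6.892 = 3.791.
z_β = 3.791 − 1.960 = 1.831.
Power = Φ(1.831) = 0.966.

power ≈ 0.97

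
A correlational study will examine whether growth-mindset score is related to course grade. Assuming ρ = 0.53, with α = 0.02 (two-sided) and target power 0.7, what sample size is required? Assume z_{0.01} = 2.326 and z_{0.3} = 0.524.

Fisher's z: C = ½·ln((1+r)/(1−r)) = ½·ln(3.2553) = 0.5901.
n = ((z_{α/2} + z_β)/C)² + 3.
(2.326 + 0.524) / 0.5901 = 2.850 / 0.5901 = 4.830.
n = 4.830² + 3 = 23.33 + 3 = 26.3.
Round up.

n = 27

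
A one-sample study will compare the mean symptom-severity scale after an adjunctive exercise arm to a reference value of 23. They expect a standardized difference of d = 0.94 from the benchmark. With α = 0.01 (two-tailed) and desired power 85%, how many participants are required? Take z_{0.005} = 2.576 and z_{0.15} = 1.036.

For a one-sample test: n = ((z_{α/2} + z_β) / d)².
z_{α/2} + z_β = 2.576 + 1.036 = 3.612.
n = (3.612 / 0.94)² = 3.843² = 14.77.
Round up.

n = 15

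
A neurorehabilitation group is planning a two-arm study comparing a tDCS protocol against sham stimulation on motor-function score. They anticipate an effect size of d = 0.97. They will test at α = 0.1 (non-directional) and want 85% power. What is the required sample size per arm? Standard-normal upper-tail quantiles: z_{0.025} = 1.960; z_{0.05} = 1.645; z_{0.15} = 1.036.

n = 16 per group

For two independent groups with equal n: n = 2·((z_{α/2} + z_β) / d)².
z_{α/2} + z_β = 1.645 + 1.036 = 2.681.
n = 2 × (2.681 / 0.97)² = 2 × 2.764² = 2 × 7.64 = 15.3.
Round up to the next whole participant.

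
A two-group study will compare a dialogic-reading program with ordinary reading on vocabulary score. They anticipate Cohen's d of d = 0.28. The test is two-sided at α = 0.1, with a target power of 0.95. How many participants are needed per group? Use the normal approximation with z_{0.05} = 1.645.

For two independent groups with equal n: n = 2·((z_{α/2} + z_β) / d)².
z_{α/2} + z_β = 1.645 + 1.645 = 3.290.
n = 2 × (3.290 / 0.28)² = 2 × 11.750² = 2 × 138.06 = 276.1.
Round up to the next whole participant.

n = 277 per group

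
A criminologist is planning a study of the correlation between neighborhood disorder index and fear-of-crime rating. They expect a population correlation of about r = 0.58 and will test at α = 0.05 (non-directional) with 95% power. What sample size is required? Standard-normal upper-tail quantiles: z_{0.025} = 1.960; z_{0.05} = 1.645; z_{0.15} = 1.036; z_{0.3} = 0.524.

n = 33

Fisher's z: C = ½·ln((1+r)/(1−r)) = ½·ln(3.7619) = 0.6625.
n = ((z_{α/2} + z_β)/C)² + 3.
(1.960 + 1.645) / 0.6625 = 3.605 / 0.6625 = 5.442.
n = 5.442² + 3 = 29.61 + 3 = 32.6.
Round up.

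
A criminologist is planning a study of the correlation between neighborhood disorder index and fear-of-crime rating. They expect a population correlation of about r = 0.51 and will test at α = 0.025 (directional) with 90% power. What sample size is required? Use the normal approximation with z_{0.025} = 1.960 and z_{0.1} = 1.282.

Fisher's z: C = ½·ln((1+r)/(1−r)) = ½·ln(3.0816) = 0.5627.
n = ((z_{α} + z_β)/C)² + 3.
(1.960 + 1.282) / 0.5627 = 3.242 / 0.5627 = 5.762.
n = 5.762² + 3 = 33.19 + 3 = 36.2.
Round up.

n = 37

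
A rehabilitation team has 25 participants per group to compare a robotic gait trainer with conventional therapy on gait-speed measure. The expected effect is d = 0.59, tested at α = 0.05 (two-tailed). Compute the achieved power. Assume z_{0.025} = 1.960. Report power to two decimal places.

For two equal groups, power = Φ(d·√(n/2) − z_{α/2}).
d·√(n/2) = 0.59 × √(25/2) = 0.59 × 3.536 = 2.086.
z_β = 2.086 − 1.960 = 0.126.
Power = Φ(0.126) = 0.550.

power ≈ 0.55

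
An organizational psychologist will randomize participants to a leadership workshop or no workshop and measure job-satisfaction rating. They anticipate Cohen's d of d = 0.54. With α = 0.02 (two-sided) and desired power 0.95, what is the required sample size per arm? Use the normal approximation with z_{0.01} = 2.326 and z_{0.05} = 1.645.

For two independent groups with equal n: n = 2·((z_{α/2} + z_β) / d)².
z_{α/2} + z_β = 2.326 + 1.645 = 3.971.
n = 2 × (3.971 / 0.54)² = 2 × 7.354² = 2 × 54.08 = 108.2.
Round up to the next whole participant.

n = 109 per group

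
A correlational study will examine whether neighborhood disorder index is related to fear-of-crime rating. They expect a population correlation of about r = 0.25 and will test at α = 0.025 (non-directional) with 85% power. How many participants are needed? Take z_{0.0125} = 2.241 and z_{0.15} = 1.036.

n = 168

Fisher's z: C = ½·ln((1+r)/(1−r)) = ½·ln(1.6667) = 0.2554.
n = ((z_{α/2} + z_β)/C)² + 3.
(2.241 + 1.036) / 0.2554 = 3.277 / 0.2554 = 12.831.
n = 12.831² + 3 = 164.63 + 3 = 167.6.
Round up.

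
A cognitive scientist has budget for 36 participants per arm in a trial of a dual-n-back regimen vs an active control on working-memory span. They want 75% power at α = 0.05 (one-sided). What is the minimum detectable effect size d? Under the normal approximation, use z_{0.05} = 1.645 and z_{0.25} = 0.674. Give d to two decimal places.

For two independent groups of n = 36 each: d_min = (z_{α} + z_β)·√(2/n).
z-sum = 1.645 + 0.674 = 2.319.
d_min = 2.319 × √(2/36) = 2.319 × 0.2357 = 0.547.

d_min ≈ 0.55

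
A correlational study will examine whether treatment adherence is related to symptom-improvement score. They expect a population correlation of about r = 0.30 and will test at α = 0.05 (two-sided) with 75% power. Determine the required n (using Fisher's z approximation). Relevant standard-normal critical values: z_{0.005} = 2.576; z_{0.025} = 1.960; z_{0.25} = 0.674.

n = 76

Fisher's z: C = ½·ln((1+r)/(1−r)) = ½·ln(1.8571) = 0.3095.
n = ((z_{α/2} + z_β)/C)² + 3.
(1.960 + 0.674) / 0.3095 = 2.634 / 0.3095 = 8.511.
n = 8.511² + 3 = 72.43 + 3 = 75.4.
Round up.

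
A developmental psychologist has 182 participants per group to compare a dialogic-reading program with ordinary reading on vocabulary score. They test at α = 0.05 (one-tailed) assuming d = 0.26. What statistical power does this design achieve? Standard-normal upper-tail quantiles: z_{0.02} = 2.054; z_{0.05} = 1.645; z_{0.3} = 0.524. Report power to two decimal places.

power ≈ 0.80

For two equal groups, power = Φ(d·√(n/2) − z_{α}).
d·√(n/2) = 0.26 × √(182/2) = 0.26 × 9.539 = 2.480.
z_β = 2.480 − 1.645 = 0.835.
Power = Φ(0.835) = 0.798.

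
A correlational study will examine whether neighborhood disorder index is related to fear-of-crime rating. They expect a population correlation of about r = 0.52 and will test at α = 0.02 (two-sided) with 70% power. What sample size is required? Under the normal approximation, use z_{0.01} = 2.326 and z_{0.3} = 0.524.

n = 28

Fisher's z: C = ½·ln((1+r)/(1−r)) = ½·ln(3.1667) = 0.5763.
n = ((z_{α/2} + z_β)/C)² + 3.
(2.326 + 0.524) / 0.5763 = 2.850 / 0.5763 = 4.945.
n = 4.945² + 3 = 24.46 + 3 = 27.5.
Round up.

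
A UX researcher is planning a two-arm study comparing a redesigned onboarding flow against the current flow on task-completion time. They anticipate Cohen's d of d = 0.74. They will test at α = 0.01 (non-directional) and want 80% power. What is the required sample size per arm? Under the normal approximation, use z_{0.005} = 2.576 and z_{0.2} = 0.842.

For two independent groups with equal n: n = 2·((z_{α/2} + z_β) / d)².
z_{α/2} + z_β = 2.576 + 0.842 = 3.418.
n = 2 × (3.418 / 0.74)² = 2 × 4.619² = 2 × 21.33 = 42.7.
Round up to the next whole participant.

n = 43 per group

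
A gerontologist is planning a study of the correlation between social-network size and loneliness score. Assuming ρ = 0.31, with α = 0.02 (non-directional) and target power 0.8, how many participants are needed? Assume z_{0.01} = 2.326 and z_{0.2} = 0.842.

n = 101

Fisher's z: C = ½·ln((1+r)/(1−r)) = ½·ln(1.8986) = 0.3205.
n = ((z_{α/2} + z_β)/C)² + 3.
(2.326 + 0.842) / 0.3205 = 3.168 / 0.3205 = 9.885.
n = 9.885² + 3 = 97.70 + 3 = 100.7.
Round up.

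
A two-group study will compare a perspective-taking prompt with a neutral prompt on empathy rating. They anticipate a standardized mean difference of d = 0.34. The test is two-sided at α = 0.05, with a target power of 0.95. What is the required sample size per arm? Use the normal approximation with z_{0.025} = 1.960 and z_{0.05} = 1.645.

n = 225 per group

For two independent groups with equal n: n = 2·((z_{α/2} + z_β) / d)².
z_{α/2} + z_β = 1.960 + 1.645 = 3.605.
n = 2 × (3.605 / 0.34)² = 2 × 10.603² = 2 × 112.42 = 224.8.
Round up to the next whole participant.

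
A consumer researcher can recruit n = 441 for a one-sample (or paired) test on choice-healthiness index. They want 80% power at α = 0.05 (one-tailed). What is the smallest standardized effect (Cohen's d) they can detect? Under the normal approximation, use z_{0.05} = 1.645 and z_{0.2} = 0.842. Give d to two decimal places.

d_min ≈ 0.12

For a single sample (or paired design) of n = 441: d_min = (z_{α} + z_β)/√n.
z-sum = 1.645 + 0.842 = 2.487.
d_min = 2.487 / √441 = 2.487 / 21.000 = 0.118.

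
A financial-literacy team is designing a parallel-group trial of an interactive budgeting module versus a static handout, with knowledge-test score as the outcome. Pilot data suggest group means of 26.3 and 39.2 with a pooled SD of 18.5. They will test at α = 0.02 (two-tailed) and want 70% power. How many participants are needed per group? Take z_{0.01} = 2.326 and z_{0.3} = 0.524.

Cohen's d = |M₁ − M₂| / SD_pooled = |26.3 − 39.2| / 18.5 = 12.9 / 18.5 = 0.697.
For two independent groups with equal n: n = 2·((z_{α/2} + z_β) / d)².
z_{α/2} + z_β = 2.326 + 0.524 = 2.850.
n = 2 × (2.850 / 0.697)² = 2 × 4.089² = 2 × 16.72 = 33.4.
Round up to the next whole participant.

n = 34 per group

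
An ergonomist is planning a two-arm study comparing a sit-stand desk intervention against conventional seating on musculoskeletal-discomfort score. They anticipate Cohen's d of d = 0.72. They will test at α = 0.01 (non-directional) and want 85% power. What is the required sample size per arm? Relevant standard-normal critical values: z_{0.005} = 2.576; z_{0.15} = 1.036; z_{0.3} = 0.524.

n = 51 per group

For two independent groups with equal n: n = 2·((z_{α/2} + z_β) / d)².
z_{α/2} + z_β = 2.576 + 1.036 = 3.612.
n = 2 × (3.612 / 0.72)² = 2 × 5.017² = 2 × 25.17 = 50.3.
Round up to the next whole participant.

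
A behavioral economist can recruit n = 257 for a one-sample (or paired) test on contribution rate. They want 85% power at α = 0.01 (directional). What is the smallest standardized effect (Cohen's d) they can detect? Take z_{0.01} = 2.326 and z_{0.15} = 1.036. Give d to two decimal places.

d_min ≈ 0.21

For a single sample (or paired design) of n = 257: d_min = (z_{α} + z_β)/√n.
z-sum = 2.326 + 1.036 = 3.362.
d_min = 3.362 / √257 = 3.362 / 16.031 = 0.210.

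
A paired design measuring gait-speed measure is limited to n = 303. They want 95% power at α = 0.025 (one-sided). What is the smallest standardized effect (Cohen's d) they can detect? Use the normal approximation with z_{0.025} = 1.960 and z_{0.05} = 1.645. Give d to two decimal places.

d_min ≈ 0.21

For a single sample (or paired design) of n = 303: d_min = (z_{α} + z_β)/√n.
z-sum = 1.960 + 1.645 = 3.605.
d_min = 3.605 / √303 = 3.605 / 17.407 = 0.207.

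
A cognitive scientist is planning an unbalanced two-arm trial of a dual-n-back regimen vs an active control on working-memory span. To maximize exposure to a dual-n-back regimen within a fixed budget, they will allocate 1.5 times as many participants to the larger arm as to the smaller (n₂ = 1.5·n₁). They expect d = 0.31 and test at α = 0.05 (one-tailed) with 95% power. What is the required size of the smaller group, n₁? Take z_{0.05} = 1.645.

n₁ = 188

With allocation ratio k = n₂/n₁ = 1.5, Var(x̄₁−x̄₂) = σ²(1/n₁ + 1/(k·n₁)) = σ²·(k+1)/(k·n₁).
So n₁ = (1 + 1/k)·((z_{α} + z_β)/d)² = 1.667 × (3.290/0.31)².
n₁ = 1.667 × 112.63 = 187.7.
Round up: n₁ = 188, giving n₂ = 1.5 × 188 = 282.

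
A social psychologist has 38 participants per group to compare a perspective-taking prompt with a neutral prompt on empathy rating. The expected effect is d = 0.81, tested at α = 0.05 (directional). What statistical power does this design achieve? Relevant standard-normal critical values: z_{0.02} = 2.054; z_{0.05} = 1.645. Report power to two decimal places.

power ≈ 0.97

For two equal groups, power = Φ(d·√(n/2) − z_{α}).
d·√(n/2) = 0.81 × √(38/2) = 0.81 × 4.359 = 3.531.
z_β = 3.531 − 1.645 = 1.886.
Power = Φ(1.886) = 0.970.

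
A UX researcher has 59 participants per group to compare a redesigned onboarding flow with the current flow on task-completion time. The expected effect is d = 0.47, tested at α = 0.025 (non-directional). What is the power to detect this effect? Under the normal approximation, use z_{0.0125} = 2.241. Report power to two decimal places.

For two equal groups, power = Φ(d·√(n/2) − z_{α/2}).
d·√(n/2) = 0.47 × √(59/2) = 0.47 × 5.431 = 2.553.
z_β = 2.553 − 2.241 = 0.312.
Power = Φ(0.312) = 0.622.

power ≈ 0.62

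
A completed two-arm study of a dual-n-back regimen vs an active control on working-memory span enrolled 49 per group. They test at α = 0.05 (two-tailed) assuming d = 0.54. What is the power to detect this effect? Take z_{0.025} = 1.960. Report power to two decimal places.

For two equal groups, power = Φ(d·√(n/2) − z_{α/2}).
d·√(n/2) = 0.54 × √(49/2) = 0.54 × 4.950 = 2.673.
z_β = 2.673 − 1.960 = 0.713.
Power = Φ(0.713) = 0.762.

power ≈ 0.76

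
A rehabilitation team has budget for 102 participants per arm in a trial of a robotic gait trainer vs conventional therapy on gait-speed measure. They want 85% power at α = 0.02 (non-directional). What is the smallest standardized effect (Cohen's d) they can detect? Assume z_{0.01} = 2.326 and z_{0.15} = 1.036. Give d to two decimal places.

d_min ≈ 0.47

For two independent groups of n = 102 each: d_min = (z_{α/2} + z_β)·√(2/n).
z-sum = 2.326 + 1.036 = 3.362.
d_min = 3.362 × √(2/102) = 3.362 × 0.1400 = 0.471.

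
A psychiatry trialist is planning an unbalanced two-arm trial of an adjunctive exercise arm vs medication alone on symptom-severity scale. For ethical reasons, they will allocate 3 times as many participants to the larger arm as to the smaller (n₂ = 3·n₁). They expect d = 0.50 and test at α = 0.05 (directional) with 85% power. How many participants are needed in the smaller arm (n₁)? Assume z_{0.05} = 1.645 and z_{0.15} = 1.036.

n₁ = 39

With allocation ratio k = n₂/n₁ = 3, Var(x̄₁−x̄₂) = σ²(1/n₁ + 1/(k·n₁)) = σ²·(k+1)/(k·n₁).
So n₁ = (1 + 1/k)·((z_{α} + z_β)/d)² = 1.333 × (2.681/0.50)².
n₁ = 1.333 × 28.75 = 38.3.
Round up: n₁ = 39, giving n₂ = 3 × 39 = 117.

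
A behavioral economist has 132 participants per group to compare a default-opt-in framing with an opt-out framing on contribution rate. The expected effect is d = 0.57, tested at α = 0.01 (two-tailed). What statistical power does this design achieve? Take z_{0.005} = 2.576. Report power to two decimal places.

power ≈ 0.98

For two equal groups, power = Φ(d·√(n/2) − z_{α/2}).
d·√(n/2) = 0.57 × √(132/2) = 0.57 × 8.124 = 4.631.
z_β = 4.631 − 2.576 = 2.055.
Power = Φ(2.055) = 0.980.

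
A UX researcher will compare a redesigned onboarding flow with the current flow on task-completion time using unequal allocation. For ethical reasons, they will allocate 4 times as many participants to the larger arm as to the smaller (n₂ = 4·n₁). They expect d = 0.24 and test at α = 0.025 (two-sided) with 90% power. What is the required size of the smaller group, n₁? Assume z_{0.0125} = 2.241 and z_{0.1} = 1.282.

n₁ = 270

With allocation ratio k = n₂/n₁ = 4, Var(x̄₁−x̄₂) = σ²(1/n₁ + 1/(k·n₁)) = σ²·(k+1)/(k·n₁).
So n₁ = (1 + 1/k)·((z_{α/2} + z_β)/d)² = 1.250 × (3.523/0.24)².
n₁ = 1.250 × 215.48 = 269.3.
Round up: n₁ = 270, giving n₂ = 4 × 270 = 1080.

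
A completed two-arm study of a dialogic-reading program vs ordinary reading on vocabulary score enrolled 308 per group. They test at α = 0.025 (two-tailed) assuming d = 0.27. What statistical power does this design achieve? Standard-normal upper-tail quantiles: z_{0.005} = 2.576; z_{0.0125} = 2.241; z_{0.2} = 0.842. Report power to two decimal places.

power ≈ 0.87

For two equal groups, power = Φ(d·√(n/2) − z_{α/2}).
d·√(n/2) = 0.27 × √(308/2) = 0.27 × 12.410 = 3.351.
z_β = 3.351 − 2.241 = 1.110.
Power = Φ(1.110) = 0.866.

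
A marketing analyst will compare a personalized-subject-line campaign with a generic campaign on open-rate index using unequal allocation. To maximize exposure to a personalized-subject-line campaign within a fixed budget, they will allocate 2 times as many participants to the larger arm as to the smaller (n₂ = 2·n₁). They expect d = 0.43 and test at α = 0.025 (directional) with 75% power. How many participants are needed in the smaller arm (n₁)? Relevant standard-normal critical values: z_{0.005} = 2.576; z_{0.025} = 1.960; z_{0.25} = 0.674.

With allocation ratio k = n₂/n₁ = 2, Var(x̄₁−x̄₂) = σ²(1/n₁ + 1/(k·n₁)) = σ²·(k+1)/(k·n₁).
So n₁ = (1 + 1/k)·((z_{α} + z_β)/d)² = 1.500 × (2.634/0.43)².
n₁ = 1.500 × 37.52 = 56.3.
Round up: n₁ = 57, giving n₂ = 2 × 57 = 114.

n₁ = 57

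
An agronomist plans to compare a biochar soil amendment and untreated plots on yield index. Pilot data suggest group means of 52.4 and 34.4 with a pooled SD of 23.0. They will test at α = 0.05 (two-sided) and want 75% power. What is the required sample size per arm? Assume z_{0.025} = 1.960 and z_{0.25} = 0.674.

n = 23 per group

Cohen's d = |M₁ − M₂| / SD_pooled = |52.4 − 34.4| / 23.0 = 18.0 / 23.0 = 0.783.
For two independent groups with equal n: n = 2·((z_{α/2} + z_β) / d)².
z_{α/2} + z_β = 1.960 + 0.674 = 2.634.
n = 2 × (2.634 / 0.783)² = 2 × 3.364² = 2 × 11.32 = 22.6.
Round up to the next whole participant.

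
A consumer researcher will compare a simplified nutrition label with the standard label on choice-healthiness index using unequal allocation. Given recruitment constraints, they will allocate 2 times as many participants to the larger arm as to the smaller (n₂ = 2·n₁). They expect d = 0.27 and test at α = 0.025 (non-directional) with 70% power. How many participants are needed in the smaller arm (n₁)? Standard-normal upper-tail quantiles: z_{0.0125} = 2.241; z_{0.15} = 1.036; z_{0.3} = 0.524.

With allocation ratio k = n₂/n₁ = 2, Var(x̄₁−x̄₂) = σ²(1/n₁ + 1/(k·n₁)) = σ²·(k+1)/(k·n₁).
So n₁ = (1 + 1/k)·((z_{α/2} + z_β)/d)² = 1.500 × (2.765/0.27)².
n₁ = 1.500 × 104.87 = 157.3.
Round up: n₁ = 158, giving n₂ = 2 × 158 = 316.

n₁ = 158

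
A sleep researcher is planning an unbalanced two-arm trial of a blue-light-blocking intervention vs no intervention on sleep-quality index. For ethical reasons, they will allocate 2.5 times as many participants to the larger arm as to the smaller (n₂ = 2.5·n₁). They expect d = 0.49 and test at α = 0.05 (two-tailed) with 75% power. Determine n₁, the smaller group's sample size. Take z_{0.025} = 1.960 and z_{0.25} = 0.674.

With allocation ratio k = n₂/n₁ = 2.5, Var(x̄₁−x̄₂) = σ²(1/n₁ + 1/(k·n₁)) = σ²·(k+1)/(k·n₁).
So n₁ = (1 + 1/k)·((z_{α/2} + z_β)/d)² = 1.400 × (2.634/0.49)².
n₁ = 1.400 × 28.90 = 40.5.
Round up: n₁ = 41, giving n₂ = ⌈2.5 × 41⌉ = ⌈102.5⌉ = 103.

n₁ = 41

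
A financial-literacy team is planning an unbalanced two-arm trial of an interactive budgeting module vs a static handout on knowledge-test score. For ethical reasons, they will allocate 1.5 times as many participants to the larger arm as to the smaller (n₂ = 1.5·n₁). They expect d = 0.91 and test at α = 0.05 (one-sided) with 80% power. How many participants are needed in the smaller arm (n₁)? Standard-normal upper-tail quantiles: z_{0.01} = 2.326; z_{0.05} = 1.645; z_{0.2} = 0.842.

With allocation ratio k = n₂/n₁ = 1.5, Var(x̄₁−x̄₂) = σ²(1/n₁ + 1/(k·n₁)) = σ²·(k+1)/(k·n₁).
So n₁ = (1 + 1/k)·((z_{α} + z_β)/d)² = 1.667 × (2.487/0.91)².
n₁ = 1.667 × 7.47 = 12.4.
Round up: n₁ = 13, giving n₂ = ⌈1.5 × 13⌉ = ⌈19.5⌉ = 20.

n₁ = 13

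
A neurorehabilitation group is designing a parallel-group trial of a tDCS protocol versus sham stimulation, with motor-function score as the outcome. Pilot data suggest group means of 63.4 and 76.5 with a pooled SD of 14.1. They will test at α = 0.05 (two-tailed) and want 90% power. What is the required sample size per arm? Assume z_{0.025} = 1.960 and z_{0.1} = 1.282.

n = 25 per group

Cohen's d = |M₁ − M₂| / SD_pooled = |63.4 − 76.5| / 14.1 = 13.1 / 14.1 = 0.929.
For two independent groups with equal n: n = 2·((z_{α/2} + z_β) / d)².
z_{α/2} + z_β = 1.960 + 1.282 = 3.242.
n = 2 × (3.242 / 0.929)² = 2 × 3.490² = 2 × 12.18 = 24.4.
Round up to the next whole participant.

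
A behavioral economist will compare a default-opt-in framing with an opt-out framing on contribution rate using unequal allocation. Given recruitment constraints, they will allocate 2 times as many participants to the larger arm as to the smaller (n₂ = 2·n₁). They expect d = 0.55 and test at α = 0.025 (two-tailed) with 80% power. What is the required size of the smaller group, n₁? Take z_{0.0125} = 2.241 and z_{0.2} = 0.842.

With allocation ratio k = n₂/n₁ = 2, Var(x̄₁−x̄₂) = σ²(1/n₁ + 1/(k·n₁)) = σ²·(k+1)/(k·n₁).
So n₁ = (1 + 1/k)·((z_{α/2} + z_β)/d)² = 1.500 × (3.083/0.55)².
n₁ = 1.500 × 31.42 = 47.1.
Round up: n₁ = 48, giving n₂ = 2 × 48 = 96.

n₁ = 48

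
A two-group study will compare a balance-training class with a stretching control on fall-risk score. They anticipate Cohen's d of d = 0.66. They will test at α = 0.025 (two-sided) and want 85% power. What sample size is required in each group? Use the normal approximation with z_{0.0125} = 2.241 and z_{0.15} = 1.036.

For two independent groups with equal n: n = 2·((z_{α/2} + z_β) / d)².
z_{α/2} + z_β = 2.241 + 1.036 = 3.277.
n = 2 × (3.277 / 0.66)² = 2 × 4.965² = 2 × 24.65 = 49.3.
Round up to the next whole participant.

n = 50 per group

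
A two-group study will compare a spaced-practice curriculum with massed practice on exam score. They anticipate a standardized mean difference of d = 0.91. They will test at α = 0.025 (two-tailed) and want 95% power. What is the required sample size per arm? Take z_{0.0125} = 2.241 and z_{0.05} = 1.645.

For two independent groups with equal n: n = 2·((z_{α/2} + z_β) / d)².
z_{α/2} + z_β = 2.241 + 1.645 = 3.886.
n = 2 × (3.886 / 0.91)² = 2 × 4.270² = 2 × 18.24 = 36.5.
Round up to the next whole participant.

n = 37 per group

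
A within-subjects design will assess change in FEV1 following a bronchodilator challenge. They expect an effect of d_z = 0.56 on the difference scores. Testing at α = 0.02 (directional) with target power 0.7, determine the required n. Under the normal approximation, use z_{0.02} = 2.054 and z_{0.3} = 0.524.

For a paired (one-sample on differences) test: n = ((z_{α} + z_β) / d)².
z_{α} + z_β = 2.054 + 0.524 = 2.578.
n = (2.578 / 0.56)² = 4.604² = 21.19.
Round up.

n = 22 pairs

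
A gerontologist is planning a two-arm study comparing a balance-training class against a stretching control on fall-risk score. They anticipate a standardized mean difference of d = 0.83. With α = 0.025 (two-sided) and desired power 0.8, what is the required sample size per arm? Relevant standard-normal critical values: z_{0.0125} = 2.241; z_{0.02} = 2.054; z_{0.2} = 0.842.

For two independent groups with equal n: n = 2·((z_{α/2} + z_β) / d)².
z_{α/2} + z_β = 2.241 + 0.842 = 3.083.
n = 2 × (3.083 / 0.83)² = 2 × 3.714² = 2 × 13.80 = 27.6.
Round up to the next whole participant.

n = 28 per group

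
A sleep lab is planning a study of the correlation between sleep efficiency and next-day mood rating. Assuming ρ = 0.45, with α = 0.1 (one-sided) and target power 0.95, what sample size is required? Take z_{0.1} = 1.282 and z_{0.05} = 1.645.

n = 40

Fisher's z: C = ½·ln((1+r)/(1−r)) = ½·ln(2.6364) = 0.4847.
n = ((z_{α} + z_β)/C)² + 3.
(1.282 + 1.645) / 0.4847 = 2.927 / 0.4847 = 6.039.
n = 6.039² + 3 = 36.47 + 3 = 39.5.
Round up.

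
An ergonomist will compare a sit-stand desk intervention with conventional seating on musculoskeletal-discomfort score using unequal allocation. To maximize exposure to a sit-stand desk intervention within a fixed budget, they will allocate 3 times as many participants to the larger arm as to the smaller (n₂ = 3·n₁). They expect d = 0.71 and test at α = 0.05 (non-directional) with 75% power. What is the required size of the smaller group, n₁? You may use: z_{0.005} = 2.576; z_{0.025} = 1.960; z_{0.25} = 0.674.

With allocation ratio k = n₂/n₁ = 3, Var(x̄₁−x̄₂) = σ²(1/n₁ + 1/(k·n₁)) = σ²·(k+1)/(k·n₁).
So n₁ = (1 + 1/k)·((z_{α/2} + z_β)/d)² = 1.333 × (2.634/0.71)².
n₁ = 1.333 × 13.76 = 18.4.
Round up: n₁ = 19, giving n₂ = 3 × 19 = 57.

n₁ = 19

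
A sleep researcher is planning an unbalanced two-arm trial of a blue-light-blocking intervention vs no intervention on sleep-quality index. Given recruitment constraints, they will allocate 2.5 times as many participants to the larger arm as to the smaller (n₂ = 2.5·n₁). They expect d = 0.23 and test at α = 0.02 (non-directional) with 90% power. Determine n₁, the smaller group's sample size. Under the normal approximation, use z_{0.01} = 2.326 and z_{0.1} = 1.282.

n₁ = 345

With allocation ratio k = n₂/n₁ = 2.5, Var(x̄₁−x̄₂) = σ²(1/n₁ + 1/(k·n₁)) = σ²·(k+1)/(k·n₁).
So n₁ = (1 + 1/k)·((z_{α/2} + z_β)/d)² = 1.400 × (3.608/0.23)².
n₁ = 1.400 × 246.08 = 344.5.
Round up: n₁ = 345, giving n₂ = ⌈2.5 × 345⌉ = ⌈862.5⌉ = 863.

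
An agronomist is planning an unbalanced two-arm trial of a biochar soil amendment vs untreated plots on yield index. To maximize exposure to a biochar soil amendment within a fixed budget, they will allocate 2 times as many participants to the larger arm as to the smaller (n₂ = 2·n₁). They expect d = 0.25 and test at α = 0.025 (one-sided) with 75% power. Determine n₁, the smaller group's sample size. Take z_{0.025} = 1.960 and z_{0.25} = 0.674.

n₁ = 167

With allocation ratio k = n₂/n₁ = 2, Var(x̄₁−x̄₂) = σ²(1/n₁ + 1/(k·n₁)) = σ²·(k+1)/(k·n₁).
So n₁ = (1 + 1/k)·((z_{α} + z_β)/d)² = 1.500 × (2.634/0.25)².
n₁ = 1.500 × 111.01 = 166.5.
Round up: n₁ = 167, giving n₂ = 2 × 167 = 334.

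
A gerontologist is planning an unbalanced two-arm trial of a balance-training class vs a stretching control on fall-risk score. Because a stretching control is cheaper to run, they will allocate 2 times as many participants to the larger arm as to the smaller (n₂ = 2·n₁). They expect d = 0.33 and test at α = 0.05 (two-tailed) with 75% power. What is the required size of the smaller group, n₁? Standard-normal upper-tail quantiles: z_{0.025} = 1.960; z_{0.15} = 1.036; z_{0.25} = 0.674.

n₁ = 96

With allocation ratio k = n₂/n₁ = 2, Var(x̄₁−x̄₂) = σ²(1/n₁ + 1/(k·n₁)) = σ²·(k+1)/(k·n₁).
So n₁ = (1 + 1/k)·((z_{α/2} + z_β)/d)² = 1.500 × (2.634/0.33)².
n₁ = 1.500 × 63.71 = 95.6.
Round up: n₁ = 96, giving n₂ = 2 × 96 = 192.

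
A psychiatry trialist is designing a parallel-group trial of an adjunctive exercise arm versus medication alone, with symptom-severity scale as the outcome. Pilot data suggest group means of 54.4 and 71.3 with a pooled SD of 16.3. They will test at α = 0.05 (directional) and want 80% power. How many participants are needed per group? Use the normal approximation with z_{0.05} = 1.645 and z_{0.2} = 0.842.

Cohen's d = |M₁ − M₂| / SD_pooled = |54.4 − 71.3| / 16.3 = 16.9 / 16.3 = 1.037.
For two independent groups with equal n: n = 2·((z_{α} + z_β) / d)².
z_{α} + z_β = 1.645 + 0.842 = 2.487.
n = 2 × (2.487 / 1.037)² = 2 × 2.398² = 2 × 5.75 = 11.5.
Round up to the next whole participant.

n = 12 per group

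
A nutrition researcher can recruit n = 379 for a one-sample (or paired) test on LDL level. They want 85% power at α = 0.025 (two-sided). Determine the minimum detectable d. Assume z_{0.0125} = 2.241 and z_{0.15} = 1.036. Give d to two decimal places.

d_min ≈ 0.17

For a single sample (or paired design) of n = 379: d_min = (z_{α/2} + z_β)/√n.
z-sum = 2.241 + 1.036 = 3.277.
d_min = 3.277 / √379 = 3.277 / 19.468 = 0.168.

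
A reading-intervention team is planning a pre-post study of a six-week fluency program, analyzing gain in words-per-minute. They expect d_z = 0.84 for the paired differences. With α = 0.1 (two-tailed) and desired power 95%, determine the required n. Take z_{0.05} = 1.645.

n = 16 pairs

For a paired (one-sample on differences) test: n = ((z_{α/2} + z_β) / d)².
z_{α/2} + z_β = 1.645 + 1.645 = 3.290.
n = (3.290 / 0.84)² = 3.917² = 15.34.
Round up.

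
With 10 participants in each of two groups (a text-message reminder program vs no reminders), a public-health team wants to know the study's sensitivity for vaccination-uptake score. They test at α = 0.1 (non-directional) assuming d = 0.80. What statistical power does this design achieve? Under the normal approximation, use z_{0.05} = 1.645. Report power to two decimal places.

For two equal groups, power = Φ(d·√(n/2) − z_{α/2}).
d·√(n/2) = 0.80 × √(10/2) = 0.80 × 2.236 = 1.789.
z_β = 1.789 − 1.645 = 0.144.
Power = Φ(0.144) = 0.557.

power ≈ 0.56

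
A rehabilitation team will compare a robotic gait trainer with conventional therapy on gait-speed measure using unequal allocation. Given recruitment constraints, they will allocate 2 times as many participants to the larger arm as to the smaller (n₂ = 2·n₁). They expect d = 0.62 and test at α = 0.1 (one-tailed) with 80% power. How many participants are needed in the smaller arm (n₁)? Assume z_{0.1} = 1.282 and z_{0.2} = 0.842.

With allocation ratio k = n₂/n₁ = 2, Var(x̄₁−x̄₂) = σ²(1/n₁ + 1/(k·n₁)) = σ²·(k+1)/(k·n₁).
So n₁ = (1 + 1/k)·((z_{α} + z_β)/d)² = 1.500 × (2.124/0.62)².
n₁ = 1.500 × 11.74 = 17.6.
Round up: n₁ = 18, giving n₂ = 2 × 18 = 36.

n₁ = 18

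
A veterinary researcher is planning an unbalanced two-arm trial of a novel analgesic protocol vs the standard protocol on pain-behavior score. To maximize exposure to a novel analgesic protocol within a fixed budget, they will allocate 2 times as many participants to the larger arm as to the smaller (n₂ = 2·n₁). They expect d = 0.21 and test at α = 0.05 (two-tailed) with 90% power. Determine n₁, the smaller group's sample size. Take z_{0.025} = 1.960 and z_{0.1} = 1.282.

n₁ = 358

With allocation ratio k = n₂/n₁ = 2, Var(x̄₁−x̄₂) = σ²(1/n₁ + 1/(k·n₁)) = σ²·(k+1)/(k·n₁).
So n₁ = (1 + 1/k)·((z_{α/2} + z_β)/d)² = 1.500 × (3.242/0.21)².
n₁ = 1.500 × 238.33 = 357.5.
Round up: n₁ = 358, giving n₂ = 2 × 358 = 716.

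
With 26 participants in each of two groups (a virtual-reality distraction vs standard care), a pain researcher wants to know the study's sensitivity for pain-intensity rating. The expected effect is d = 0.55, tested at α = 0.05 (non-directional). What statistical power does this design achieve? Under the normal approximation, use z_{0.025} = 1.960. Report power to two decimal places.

For two equal groups, power = Φ(d·√(n/2) − z_{α/2}).
d·√(n/2) = 0.55 × √(26/2) = 0.55 × 3.606 = 1.983.
z_β = 1.983 − 1.960 = 0.023.
Power = Φ(0.023) = 0.509.

power ≈ 0.51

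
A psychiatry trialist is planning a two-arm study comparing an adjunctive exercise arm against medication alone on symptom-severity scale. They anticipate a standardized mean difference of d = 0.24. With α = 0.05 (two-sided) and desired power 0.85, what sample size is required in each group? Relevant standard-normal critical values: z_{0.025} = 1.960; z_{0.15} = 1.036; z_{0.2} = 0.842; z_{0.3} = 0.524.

For two independent groups with equal n: n = 2·((z_{α/2} + z_β) / d)².
z_{α/2} + z_β = 1.960 + 1.036 = 2.996.
n = 2 × (2.996 / 0.24)² = 2 × 12.483² = 2 × 155.83 = 311.7.
Round up to the next whole participant.

n = 312 per group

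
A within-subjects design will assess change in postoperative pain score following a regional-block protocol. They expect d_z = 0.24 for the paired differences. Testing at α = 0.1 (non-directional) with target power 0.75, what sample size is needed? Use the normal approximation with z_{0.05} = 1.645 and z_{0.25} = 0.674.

n = 94 pairs

For a paired (one-sample on differences) test: n = ((z_{α/2} + z_β) / d)².
z_{α/2} + z_β = 1.645 + 0.674 = 2.319.
n = (2.319 / 0.24)² = 9.662² = 93.36.
Round up.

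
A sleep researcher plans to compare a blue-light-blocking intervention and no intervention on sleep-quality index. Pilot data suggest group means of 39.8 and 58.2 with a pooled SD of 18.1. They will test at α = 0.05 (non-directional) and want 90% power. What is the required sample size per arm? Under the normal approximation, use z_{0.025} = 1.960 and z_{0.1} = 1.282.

n = 21 per group

Cohen's d = |M₁ − M₂| / SD_pooled = |39.8 − 58.2| / 18.1 = 18.4 / 18.1 = 1.017.
For two independent groups with equal n: n = 2·((z_{α/2} + z_β) / d)².
z_{α/2} + z_β = 1.960 + 1.282 = 3.242.
n = 2 × (3.242 / 1.017)² = 2 × 3.188² = 2 × 10.16 = 20.3.
Round up to the next whole participant.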